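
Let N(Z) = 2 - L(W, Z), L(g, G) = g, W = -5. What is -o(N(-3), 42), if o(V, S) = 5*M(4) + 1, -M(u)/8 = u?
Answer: 159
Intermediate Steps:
M(u) = -8*u
N(Z) = 7 (N(Z) = 2 - 1*(-5) = 2 + 5 = 7)
o(V, S) = -159 (o(V, S) = 5*(-8*4) + 1 = 5*(-32) + 1 = -160 + 1 = -159)
-o(N(-3), 42) = -1*(-159) = 159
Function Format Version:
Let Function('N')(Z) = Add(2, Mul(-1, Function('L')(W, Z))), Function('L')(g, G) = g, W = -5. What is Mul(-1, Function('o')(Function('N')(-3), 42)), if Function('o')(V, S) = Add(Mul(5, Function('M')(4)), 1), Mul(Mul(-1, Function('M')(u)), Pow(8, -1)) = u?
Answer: 159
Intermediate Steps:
Function('M')(u) = Mul(-8, u)
Function('N')(Z) = 7 (Function('N')(Z) = Add(2, Mul(-1, -5)) = Add(2, 5) = 7)
Function('o')(V, S) = -159 (Function('o')(V, S) = Add(Mul(5, Mul(-8, 4)), 1) = Add(Mul(5, -32), 1) = Add(-160, 1) = -159)
Mul(-1, Function('o')(Function('N')(-3), 42)) = Mul(-1, -159) = 159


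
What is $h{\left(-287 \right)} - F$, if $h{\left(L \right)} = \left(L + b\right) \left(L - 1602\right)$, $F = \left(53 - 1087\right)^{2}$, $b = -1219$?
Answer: $1775678$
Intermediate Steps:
$F = 1069156$ ($F = \left(-1034\right)^{2} = 1069156$)
$h{\left(L \right)} = \left(-1602 + L\right) \left(-1219 + L\right)$ ($h{\left(L \right)} = \left(L - 1219\right) \left(L - 1602\right) = \left(-1219 + L\right) \left(-1602 + L\right) = \left(-1602 + L\right) \left(-1219 + L\right)$)
$h{\left(-287 \right)} - F = \left(1952838 + \left(-287\right)^{2} - -809627\right) - 1069156 = \left(1952838 + 82369 + 809627\right) - 1069156 = 2844834 - 1069156 = 1775678$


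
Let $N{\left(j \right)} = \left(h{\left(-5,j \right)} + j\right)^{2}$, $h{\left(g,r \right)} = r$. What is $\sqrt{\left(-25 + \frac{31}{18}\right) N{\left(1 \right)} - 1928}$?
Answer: $\frac{i \sqrt{18190}}{3} \approx 44.957 i$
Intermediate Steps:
$N{\left(j \right)} = 4 j^{2}$ ($N{\left(j \right)} = \left(j + j\right)^{2} = \left(2 j\right)^{2} = 4 j^{2}$)
$\sqrt{\left(-25 + \frac{31}{18}\right) N{\left(1 \right)} - 1928} = \sqrt{\left(-25 + \frac{31}{18}\right) 4 \cdot 1^{2} - 1928} = \sqrt{\left(-25 + 31 \cdot \frac{1}{18}\right) 4 \cdot 1 - 1928} = \sqrt{\left(-25 + \frac{31}{18}\right) 4 - 1928} = \sqrt{\left(- \frac{419}{18}\right) 4 - 1928} = \sqrt{- \frac{838}{9} - 1928} = \sqrt{- \frac{18190}{9}} = \frac{i \sqrt{18190}}{3}$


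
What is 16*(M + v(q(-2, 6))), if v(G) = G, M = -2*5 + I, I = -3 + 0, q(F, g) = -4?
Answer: -272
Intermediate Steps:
I = -3
M = -13 (M = -2*5 - 3 = -10 - 3 = -13)
16*(M + v(q(-2, 6))) = 16*(-13 - 4) = 16*(-17) = -272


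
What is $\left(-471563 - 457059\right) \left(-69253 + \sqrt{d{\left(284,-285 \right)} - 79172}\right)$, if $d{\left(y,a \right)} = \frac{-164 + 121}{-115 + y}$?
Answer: $64309859366 - \frac{2785866 i \sqrt{1486679}}{13} \approx 6.431 \cdot 10^{10} - 2.6129 \cdot 10^{8} i$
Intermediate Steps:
$d{\left(y,a \right)} = - \frac{43}{-115 + y}$
$\left(-471563 - 457059\right) \left(-69253 + \sqrt{d{\left(284,-285 \right)} - 79172}\right) = \left(-471563 - 457059\right) \left(-69253 + \sqrt{- \frac{43}{-115 + 284} - 79172}\right) = - 928622 \left(-69253 + \sqrt{- \frac{43}{169} - 79172}\right) = - 928622 \left(-69253 + \sqrt{- \frac{13380111}{169}}\right) = - 928622 \left(-69253 + \frac{3 i \sqrt{1486679}}{13}\right) = 64309859366 - \frac{2785866 i \sqrt{1486679}}{13}$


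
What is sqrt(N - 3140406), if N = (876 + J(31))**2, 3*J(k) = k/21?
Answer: I*sqrt(9415133453)/63 ≈ 1540.2*I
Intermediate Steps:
J(k) = k/63 (J(k) = (k/21)/3 = k/63)
N = 3049137961/3969 (N = (876 + (1/63)*31)**2 = (876 + 31/63)**2 = (55219/63)**2 = 3049137961/3969 ≈ 7.6824e+5)
sqrt(N - 3140406) = sqrt(3049137961/3969 - 3140406) = sqrt(-9415133453/3969) = I*sqrt(9415133453)/63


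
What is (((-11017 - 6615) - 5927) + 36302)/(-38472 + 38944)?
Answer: 12743/472 ≈ 26.998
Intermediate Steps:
(((-11017 - 6615) - 5927) + 36302)/(-38472 + 38944) = ((-17632 - 5927) + 36302)/472 = (-23559 + 36302)*(1/472) = 12743*(1/472) = 12743/472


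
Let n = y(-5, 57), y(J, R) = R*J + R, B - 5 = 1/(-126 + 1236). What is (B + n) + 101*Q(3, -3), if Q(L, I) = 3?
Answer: 88801/1110 ≈ 80.001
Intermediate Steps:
B = 5551/1110 (B = 5 + 1/(-126 + 1236) = 5 + 1/1110 = 5551/1110 ≈ 5.0009)
y(J, R) = R + J*R (y(J, R) = J*R + R = R + J*R)
n = -228 (n = 57*(1 - 5) = 57*(-4) = -228)
(B + n) + 101*Q(3, -3) = (5551/1110 - 228) + 101*3 = -247529/1110 + 303 = 88801/1110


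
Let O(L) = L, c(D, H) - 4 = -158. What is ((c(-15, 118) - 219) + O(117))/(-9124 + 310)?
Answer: 128/4407 ≈ 0.029045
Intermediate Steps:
c(D, H) = -154 (c(D, H) = 4 - 158 = -154)
((c(-15, 118) - 219) + O(117))/(-9124 + 310) = ((-154 - 219) + 117)/(-9124 + 310) = (-373 + 117)/(-8814) = -256*(-1/8814) = 128/4407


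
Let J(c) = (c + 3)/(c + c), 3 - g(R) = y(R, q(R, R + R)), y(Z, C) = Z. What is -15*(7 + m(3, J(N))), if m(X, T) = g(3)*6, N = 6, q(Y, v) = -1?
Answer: -105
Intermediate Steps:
g(R) = 3 - R
J(c) = (3 + c)/(2*c) (J(c) = (3 + c)/((2*c)) = (3 + c)*(1/(2*c)) = (3 + c)/(2*c))
m(X, T) = 0 (m(X, T) = (3 - 1*3)*6 = (3 - 3)*6 = 0*6 = 0)
-15*(7 + m(3, J(N))) = -15*(7 + 0) = -15*7 = -105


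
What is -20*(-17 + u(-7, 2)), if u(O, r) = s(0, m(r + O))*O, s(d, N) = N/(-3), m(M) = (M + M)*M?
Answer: -5980/3 ≈ -1993.3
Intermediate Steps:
m(M) = 2*M² (m(M) = (2*M)*M = 2*M²)
s(d, N) = -N/3 (s(d, N) = N*(-⅓) = -N/3)
u(O, r) = -2*O*(O + r)²/3 (u(O, r) = (-2*(r + O)²/3)*O = (-2*(O + r)²/3)*O = -2*O*(O + r)²/3)
-20*(-17 + u(-7, 2)) = -20*(-17 - ⅔*(-7)*(-7 + 2)²) = -20*(-17 - ⅔*(-7)*(-5)²) = -20*(-17 - ⅔*(-7)*25) = -20*(-17 + 350/3) = -20*299/3 = -5980/3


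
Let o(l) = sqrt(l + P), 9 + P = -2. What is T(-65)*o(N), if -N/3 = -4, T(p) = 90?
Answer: 90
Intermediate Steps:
P = -11 (P = -9 - 2 = -11)
N = 12 (N = -3*(-4) = 12)
o(l) = sqrt(-11 + l) (o(l) = sqrt(l - 11) = sqrt(-11 + l))
T(-65)*o(N) = 90*sqrt(-11 + 12) = 90*sqrt(1) = 90*1 = 90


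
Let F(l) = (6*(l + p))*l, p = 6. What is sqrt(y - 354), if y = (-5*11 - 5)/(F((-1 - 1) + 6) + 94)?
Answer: 6*I*sqrt(274381)/167 ≈ 18.82*I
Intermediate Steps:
F(l) = l*(36 + 6*l) (F(l) = (6*(l + 6))*l = (6*(6 + l))*l = (36 + 6*l)*l = l*(36 + 6*l))
y = -30/167 (y = (-5*11 - 5)/(6*((-1 - 1) + 6)*(6 + ((-1 - 1) + 6)) + 94) = (-55 - 5)/(6*(-2 + 6)*(6 + (-2 + 6)) + 94) = -60/(6*4*(6 + 4) + 94) = -60/(6*4*10 + 94) = -60/(240 + 94) = -60/334 = -60*1/334 = -30/167 ≈ -0.17964)
sqrt(y - 354) = sqrt(-30/167 - 354) = sqrt(-59148/167) = 6*I*sqrt(274381)/167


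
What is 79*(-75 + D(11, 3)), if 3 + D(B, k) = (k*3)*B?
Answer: 1659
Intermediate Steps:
D(B, k) = -3 + 3*B*k (D(B, k) = -3 + (k*3)*B = -3 + (3*k)*B = -3 + 3*B*k)
79*(-75 + D(11, 3)) = 79*(-75 + (-3 + 3*11*3)) = 79*(-75 + (-3 + 99)) = 79*(-75 + 96) = 79*21 = 1659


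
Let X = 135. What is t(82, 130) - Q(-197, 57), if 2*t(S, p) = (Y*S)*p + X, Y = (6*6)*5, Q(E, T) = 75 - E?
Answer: 1918391/2 ≈ 9.5920e+5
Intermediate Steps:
Y = 180 (Y = 36*5 = 180)
t(S, p) = 135/2 + 90*S*p (t(S, p) = ((180*S)*p + 135)/2 = (180*S*p + 135)/2 = (135 + 180*S*p)/2 = 135/2 + 90*S*p)
t(82, 130) - Q(-197, 57) = (135/2 + 90*82*130) - (75 - 1*(-197)) = (135/2 + 959400) - (75 + 197) = 1918935/2 - 1*272 = 1918935/2 - 272 = 1918391/2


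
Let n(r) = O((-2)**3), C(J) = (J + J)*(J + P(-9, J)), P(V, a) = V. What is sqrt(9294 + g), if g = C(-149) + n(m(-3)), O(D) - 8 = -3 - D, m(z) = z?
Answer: sqrt(56391) ≈ 237.47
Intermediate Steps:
C(J) = 2*J*(-9 + J) (C(J) = (J + J)*(J - 9) = (2*J)*(-9 + J) = 2*J*(-9 + J))
O(D) = 5 - D (O(D) = 8 + (-3 - D) = 5 - D)
n(r) = 13 (n(r) = 5 - 1*(-2)**3 = 5 - 1*(-8) = 5 + 8 = 13)
g = 47097 (g = 2*(-149)*(-9 - 149) + 13 = 2*(-149)*(-158) + 13 = 47084 + 13 = 47097)
sqrt(9294 + g) = sqrt(9294 + 47097) = sqrt(56391)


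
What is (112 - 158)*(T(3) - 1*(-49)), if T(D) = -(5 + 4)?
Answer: -1840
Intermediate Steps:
T(D) = -9 (T(D) = -1*9 = -9)
(112 - 158)*(T(3) - 1*(-49)) = (112 - 158)*(-9 - 1*(-49)) = -46*(-9 + 49) = -46*40 = -1840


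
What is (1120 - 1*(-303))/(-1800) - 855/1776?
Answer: -169427/133200 ≈ -1.2720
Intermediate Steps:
(1120 - 1*(-303))/(-1800) - 855/1776 = (1120 + 303)*(-1/1800) - 855*1/1776 = 1423*(-1/1800) - 285/592 = -1423/1800 - 285/592 = -169427/133200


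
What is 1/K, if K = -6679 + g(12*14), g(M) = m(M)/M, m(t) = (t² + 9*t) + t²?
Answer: -1/6334 ≈ -0.00015788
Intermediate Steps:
m(t) = 2*t² + 9*t
g(M) = 9 + 2*M (g(M) = (M*(9 + 2*M))/M = 9 + 2*M)
K = -6334 (K = -6679 + (9 + 2*(12*14)) = -6679 + (9 + 2*168) = -6679 + (9 + 336) = -6679 + 345 = -6334)
1/K = 1/(-6334) = -1/6334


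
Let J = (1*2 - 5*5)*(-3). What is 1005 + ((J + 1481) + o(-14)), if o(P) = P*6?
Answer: 2471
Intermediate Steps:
o(P) = 6*P
J = 69 (J = (2 - 25)*(-3) = -23*(-3) = 69)
1005 + ((J + 1481) + o(-14)) = 1005 + ((69 + 1481) + 6*(-14)) = 1005 + (1550 - 84) = 1005 + 1466 = 2471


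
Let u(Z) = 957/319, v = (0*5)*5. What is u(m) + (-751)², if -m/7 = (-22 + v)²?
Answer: 564004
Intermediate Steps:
v = 0 (v = 0*5 = 0)
m = -3388 (m = -7*(-22 + 0)² = -7*(-22)² = -7*484 = -3388)
u(Z) = 3 (u(Z) = 957*(1/319) = 3)
u(m) + (-751)² = 3 + (-751)² = 3 + 564001 = 564004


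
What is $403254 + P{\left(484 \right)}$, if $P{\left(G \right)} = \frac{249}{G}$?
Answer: $\frac{195175185}{484} \approx 4.0325 \cdot 10^{5}$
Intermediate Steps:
$403254 + P{\left(484 \right)} = 403254 + \frac{249}{484} = \frac{195175185}{484}$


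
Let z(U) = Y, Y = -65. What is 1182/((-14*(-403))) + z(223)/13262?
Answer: 7654477/37412102 ≈ 0.20460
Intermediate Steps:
z(U) = -65
1182/((-14*(-403))) + z(223)/13262 = 1182/((-14*(-403))) - 65/13262 = 1182/5642 - 65*1/13262 = 1182*(1/5642) - 65/13262 = 591/2821 - 65/13262 = 7654477/37412102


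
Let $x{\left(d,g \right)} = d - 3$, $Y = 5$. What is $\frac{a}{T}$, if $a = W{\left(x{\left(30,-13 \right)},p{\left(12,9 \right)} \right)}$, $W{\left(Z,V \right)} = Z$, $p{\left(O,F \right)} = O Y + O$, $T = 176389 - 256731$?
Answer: $- \frac{27}{80342} \approx -0.00033606$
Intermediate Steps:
$T = -80342$ ($T = 176389 - 256731 = -80342$)
$p{\left(O,F \right)} = 6 O$ ($p{\left(O,F \right)} = O 5 + O = 5 O + O = 6 O$)
$x{\left(d,g \right)} = -3 + d$ ($x{\left(d,g \right)} = d - 3 = -3 + d$)
$a = 27$ ($a = -3 + 30 = 27$)
$\frac{a}{T} = \frac{27}{-80342} = 27 \left(- \frac{1}{80342}\right) = - \frac{27}{80342}$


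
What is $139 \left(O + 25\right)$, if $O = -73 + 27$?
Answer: $-2919$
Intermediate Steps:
$O = -46$
$139 \left(O + 25\right) = 139 \left(-46 + 25\right) = 139 \left(-21\right) = -2919$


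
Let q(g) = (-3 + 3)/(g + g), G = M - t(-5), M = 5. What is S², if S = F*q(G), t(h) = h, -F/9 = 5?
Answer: 0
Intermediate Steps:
F = -45 (F = -9*5 = -45)
G = 10 (G = 5 - 1*(-5) = 5 + 5 = 10)
q(g) = 0 (q(g) = 0/((2*g)) = 0*(1/(2*g)) = 0)
S = 0 (S = -45*0 = 0)
S² = 0² = 0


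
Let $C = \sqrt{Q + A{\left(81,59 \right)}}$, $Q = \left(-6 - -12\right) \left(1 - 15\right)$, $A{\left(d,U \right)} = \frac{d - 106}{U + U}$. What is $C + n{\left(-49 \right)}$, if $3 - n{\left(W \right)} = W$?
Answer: $52 + \frac{i \sqrt{1172566}}{118} \approx 52.0 + 9.1767 i$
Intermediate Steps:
$n{\left(W \right)} = 3 - W$
$A{\left(d,U \right)} = \frac{-106 + d}{2 U}$
$Q = -84$ ($Q = \left(-6 + 12\right) \left(-14\right) = 6 \left(-14\right) = -84$)
$C = \frac{i \sqrt{1172566}}{118}$ ($C = \sqrt{-84 + \frac{-106 + 81}{2 \cdot 59}} = \sqrt{-84 + \frac{1}{2} \cdot \frac{1}{59} \left(-25\right)} = \sqrt{-84 - \frac{25}{118}} = \sqrt{- \frac{9937}{118}} = \frac{i \sqrt{1172566}}{118} \approx 9.1767 i$)
$C + n{\left(-49 \right)} = \frac{i \sqrt{1172566}}{118} + \left(3 - -49\right) = \frac{i \sqrt{1172566}}{118} + \left(3 + 49\right) = \frac{i \sqrt{1172566}}{118} + 52 = 52 + \frac{i \sqrt{1172566}}{118}$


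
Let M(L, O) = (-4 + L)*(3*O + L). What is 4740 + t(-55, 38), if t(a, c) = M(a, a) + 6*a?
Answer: 17390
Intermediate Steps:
M(L, O) = (-4 + L)*(L + 3*O)
t(a, c) = -10*a + 4*a² (t(a, c) = (a² - 12*a - 4*a + 3*a*a) + 6*a = (a² - 12*a - 4*a + 3*a²) + 6*a = (-16*a + 4*a²) + 6*a = -10*a + 4*a²)
4740 + t(-55, 38) = 4740 + 2*(-55)*(-5 + 2*(-55)) = 4740 + 2*(-55)*(-5 - 110) = 4740 + 2*(-55)*(-115) = 4740 + 12650 = 17390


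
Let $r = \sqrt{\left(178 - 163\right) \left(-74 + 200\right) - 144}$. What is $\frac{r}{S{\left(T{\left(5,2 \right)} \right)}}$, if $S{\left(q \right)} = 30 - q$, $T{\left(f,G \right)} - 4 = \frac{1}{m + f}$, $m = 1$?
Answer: $\frac{18 \sqrt{194}}{155} \approx 1.6175$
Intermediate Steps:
$T{\left(f,G \right)} = 4 + \frac{1}{1 + f}$
$r = 3 \sqrt{194}$ ($r = \sqrt{15 \cdot 126 - 144} = \sqrt{1890 - 144} = \sqrt{1746} = 3 \sqrt{194} \approx 41.785$)
$\frac{r}{S{\left(T{\left(5,2 \right)} \right)}} = \frac{3 \sqrt{194}}{30 - \frac{5 + 4 \cdot 5}{1 + 5}} = \frac{3 \sqrt{194}}{30 - \frac{5 + 20}{6}} = \frac{3 \sqrt{194}}{30 - \frac{1}{6} \cdot 25} = \frac{3 \sqrt{194}}{30 - \frac{25}{6}} = \frac{3 \sqrt{194}}{\frac{155}{6}} = 3 \sqrt{194} \cdot \frac{6}{155} = \frac{18 \sqrt{194}}{155}$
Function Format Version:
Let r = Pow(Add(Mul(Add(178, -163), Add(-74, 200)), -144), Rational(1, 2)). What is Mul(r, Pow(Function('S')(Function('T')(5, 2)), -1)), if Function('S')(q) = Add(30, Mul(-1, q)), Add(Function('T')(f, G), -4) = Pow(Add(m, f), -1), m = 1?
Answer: Mul(Rational(18, 155), Pow(194, Rational(1, 2))) ≈ 1.6175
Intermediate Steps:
Function('T')(f, G) = Add(4, Pow(Add(1, f), -1))
r = Mul(3, Pow(194, Rational(1, 2))) (r = Pow(Add(Mul(15, 126), -144), Rational(1, 2)) = Pow(Add(1890, -144), Rational(1, 2)) = Pow(1746, Rational(1, 2)) = Mul(3, Pow(194, Rational(1, 2))) ≈ 41.785)
Mul(r, Pow(Function('S')(Function('T')(5, 2)), -1)) = Mul(Mul(3, Pow(194, Rational(1, 2))), Pow(Add(30, Mul(-1, Mul(Pow(Add(1, 5), -1), Add(5, Mul(4, 5))))), -1)) = Mul(Mul(3, Pow(194, Rational(1, 2))), Pow(Add(30, Mul(-1, Mul(Pow(6, -1), Add(5, 20)))), -1)) = Mul(Mul(3, Pow(194, Rational(1, 2))), Pow(Add(30, Mul(-1, Mul(Rational(1, 6), 25))), -1)) = Mul(Mul(3, Pow(194, Rational(1, 2))), Pow(Add(30, Mul(-1, Rational(25, 6))), -1)) = Mul(Mul(3, Pow(194, Rational(1, 2))), Pow(Add(30, Rational(-25, 6)), -1)) = Mul(Mul(3, Pow(194, Rational(1, 2))), Pow(Rational(155, 6), -1)) = Mul(Mul(3, Pow(194, Rational(1, 2))), Rational(6, 155)) = Mul(Rational(18, 155), Pow(194, Rational(1, 2)))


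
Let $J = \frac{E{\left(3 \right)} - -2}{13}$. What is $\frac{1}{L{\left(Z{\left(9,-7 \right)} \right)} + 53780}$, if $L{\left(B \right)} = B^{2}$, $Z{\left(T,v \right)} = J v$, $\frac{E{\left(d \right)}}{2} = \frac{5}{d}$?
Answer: $\frac{1521}{81811924} \approx 1.8591 \cdot 10^{-5}$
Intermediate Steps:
$E{\left(d \right)} = \frac{10}{d}$ ($E{\left(d \right)} = 2 \frac{5}{d} = \frac{10}{d}$)
$J = \frac{16}{39}$ ($J = \frac{\frac{10}{3} - -2}{13} = \left(10 \cdot \frac{1}{3} + 2\right) \frac{1}{13} = \left(\frac{10}{3} + 2\right) \frac{1}{13} = \frac{16}{3} \cdot \frac{1}{13} = \frac{16}{39} \approx 0.41026$)
$Z{\left(T,v \right)} = \frac{16 v}{39}$
$\frac{1}{L{\left(Z{\left(9,-7 \right)} \right)} + 53780} = \frac{1}{\left(\frac{16}{39} \left(-7\right)\right)^{2} + 53780} = \frac{1}{\left(- \frac{112}{39}\right)^{2} + 53780} = \frac{1}{\frac{12544}{1521} + 53780} = \frac{1}{\frac{81811924}{1521}} = \frac{1521}{81811924}$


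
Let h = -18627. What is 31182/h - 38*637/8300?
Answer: -118282627/25767350 ≈ -4.5904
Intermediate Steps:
31182/h - 38*637/8300 = 31182/(-18627) - 38*637/8300 = 31182*(-1/18627) - 24206*1/8300 = -10394/6209 - 12103/4150 = -118282627/25767350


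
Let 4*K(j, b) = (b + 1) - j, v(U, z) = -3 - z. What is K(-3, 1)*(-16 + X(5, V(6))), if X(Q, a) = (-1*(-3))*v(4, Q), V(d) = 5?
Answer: -50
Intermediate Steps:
X(Q, a) = -9 - 3*Q (X(Q, a) = (-1*(-3))*(-3 - Q) = 3*(-3 - Q) = -9 - 3*Q)
K(j, b) = 1/4 - j/4 + b/4 (K(j, b) = ((b + 1) - j)/4 = ((1 + b) - j)/4 = (1 + b - j)/4 = 1/4 - j/4 + b/4)
K(-3, 1)*(-16 + X(5, V(6))) = (1/4 - 1/4*(-3) + (1/4)*1)*(-16 + (-9 - 3*5)) = (1/4 + 3/4 + 1/4)*(-16 + (-9 - 15)) = 5*(-16 - 24)/4 = (5/4)*(-40) = -50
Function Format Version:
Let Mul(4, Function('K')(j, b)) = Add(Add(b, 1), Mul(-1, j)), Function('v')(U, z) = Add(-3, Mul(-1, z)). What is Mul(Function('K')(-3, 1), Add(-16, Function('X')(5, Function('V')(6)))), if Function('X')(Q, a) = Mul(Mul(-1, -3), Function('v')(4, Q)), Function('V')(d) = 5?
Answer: -50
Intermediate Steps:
Function('X')(Q, a) = Add(-9, Mul(-3, Q)) (Function('X')(Q, a) = Mul(Mul(-1, -3), Add(-3, Mul(-1, Q))) = Mul(3, Add(-3, Mul(-1, Q))) = Add(-9, Mul(-3, Q)))
Function('K')(j, b) = Add(Rational(1, 4), Mul(Rational(-1, 4), j), Mul(Rational(1, 4), b)) (Function('K')(j, b) = Mul(Rational(1, 4), Add(Add(b, 1), Mul(-1, j))) = Mul(Rational(1, 4), Add(Add(1, b), Mul(-1, j))) = Mul(Rational(1, 4), Add(1, b, Mul(-1, j))) = Add(Rational(1, 4), Mul(Rational(-1, 4), j), Mul(Rational(1, 4), b)))
Mul(Function('K')(-3, 1), Add(-16, Function('X')(5, Function('V')(6)))) = Mul(Add(Rational(1, 4), Mul(Rational(-1, 4), -3), Mul(Rational(1, 4), 1)), Add(-16, Add(-9, Mul(-3, 5)))) = Mul(Add(Rational(1, 4), Rational(3, 4), Rational(1, 4)), Add(-16, Add(-9, -15))) = Mul(Rational(5, 4), Add(-16, -24)) = Mul(Rational(5, 4), -40) = -50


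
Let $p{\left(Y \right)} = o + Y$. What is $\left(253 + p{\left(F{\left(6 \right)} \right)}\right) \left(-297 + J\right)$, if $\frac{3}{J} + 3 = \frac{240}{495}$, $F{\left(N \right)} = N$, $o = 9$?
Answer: $- \frac{6633000}{83} \approx -79916.0$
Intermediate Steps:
$J = - \frac{99}{83}$ ($J = \frac{3}{-3 + \frac{240}{495}} = \frac{3}{-3 + 240 \cdot \frac{1}{495}} = \frac{3}{-3 + \frac{16}{33}} = \frac{3}{- \frac{83}{33}} = 3 \left(- \frac{33}{83}\right) = - \frac{99}{83} \approx -1.1928$)
$p{\left(Y \right)} = 9 + Y$
$\left(253 + p{\left(F{\left(6 \right)} \right)}\right) \left(-297 + J\right) = \left(253 + \left(9 + 6\right)\right) \left(-297 - \frac{99}{83}\right) = \left(253 + 15\right) \left(- \frac{24750}{83}\right) = 268 \left(- \frac{24750}{83}\right) = - \frac{6633000}{83}$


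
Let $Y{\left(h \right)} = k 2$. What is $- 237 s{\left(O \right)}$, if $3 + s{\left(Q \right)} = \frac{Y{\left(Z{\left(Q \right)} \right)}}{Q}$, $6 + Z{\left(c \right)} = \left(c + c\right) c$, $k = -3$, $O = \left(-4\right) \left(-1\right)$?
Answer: $\frac{2133}{2} \approx 1066.5$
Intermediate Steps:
$O = 4$
$Z{\left(c \right)} = -6 + 2 c^{2}$ ($Z{\left(c \right)} = -6 + \left(c + c\right) c = -6 + 2 c c = -6 + 2 c^{2}$)
$Y{\left(h \right)} = -6$ ($Y{\left(h \right)} = \left(-3\right) 2 = -6$)
$s{\left(Q \right)} = -3 - \frac{6}{Q}$
$- 237 s{\left(O \right)} = - 237 \left(-3 - \frac{6}{4}\right) = - 237 \left(-3 - \frac{3}{2}\right) = \left(-237\right) \left(- \frac{9}{2}\right) = \frac{2133}{2}$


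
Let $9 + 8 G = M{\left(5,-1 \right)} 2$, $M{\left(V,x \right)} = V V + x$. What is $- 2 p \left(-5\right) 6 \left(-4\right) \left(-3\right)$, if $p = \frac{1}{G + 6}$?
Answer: $\frac{1920}{29} \approx 66.207$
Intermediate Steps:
$M{\left(V,x \right)} = x + V^{2}$ ($M{\left(V,x \right)} = V^{2} + x = x + V^{2}$)
$G = \frac{39}{8}$ ($G = - \frac{9}{8} + \frac{\left(-1 + 5^{2}\right) 2}{8} = - \frac{9}{8} + \frac{\left(-1 + 25\right) 2}{8} = - \frac{9}{8} + \frac{24 \cdot 2}{8} = - \frac{9}{8} + \frac{1}{8} \cdot 48 = - \frac{9}{8} + 6 = \frac{39}{8} \approx 4.875$)
$p = \frac{8}{87}$ ($p = \frac{1}{\frac{39}{8} + 6} = \frac{1}{\frac{87}{8}} = \frac{8}{87} \approx 0.091954$)
$- 2 p \left(-5\right) 6 \left(-4\right) \left(-3\right) = \left(-2\right) \frac{8}{87} \left(-5\right) 6 \left(-4\right) \left(-3\right) = - \frac{16 \left(\left(-30\right) \left(-4\right)\right)}{87} \left(-3\right) = \left(- \frac{16}{87}\right) 120 \left(-3\right) = \left(- \frac{640}{29}\right) \left(-3\right) = \frac{1920}{29}$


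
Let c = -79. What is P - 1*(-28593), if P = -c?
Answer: 28672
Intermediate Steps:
P = 79 (P = -1*(-79) = 79)
P - 1*(-28593) = 79 - 1*(-28593) = 79 + 28593 = 28672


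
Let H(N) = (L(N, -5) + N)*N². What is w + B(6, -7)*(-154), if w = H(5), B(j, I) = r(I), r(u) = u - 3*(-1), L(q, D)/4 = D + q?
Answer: 741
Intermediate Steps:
L(q, D) = 4*D + 4*q (L(q, D) = 4*(D + q) = 4*D + 4*q)
r(u) = 3 + u (r(u) = u + 3 = 3 + u)
B(j, I) = 3 + I
H(N) = N²*(-20 + 5*N) (H(N) = ((4*(-5) + 4*N) + N)*N² = ((-20 + 4*N) + N)*N² = (-20 + 5*N)*N² = N²*(-20 + 5*N))
w = 125 (w = 5*5²*(-4 + 5) = 5*25*1 = 125)
w + B(6, -7)*(-154) = 125 + (3 - 7)*(-154) = 125 - 4*(-154) = 125 + 616 = 741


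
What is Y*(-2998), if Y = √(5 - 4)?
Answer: -2998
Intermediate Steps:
Y = 1 (Y = √1 = 1)
Y*(-2998) = 1*(-2998) = -2998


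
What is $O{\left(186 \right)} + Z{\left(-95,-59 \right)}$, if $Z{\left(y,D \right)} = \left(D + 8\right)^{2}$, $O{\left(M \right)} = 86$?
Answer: $2687$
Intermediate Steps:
$Z{\left(y,D \right)} = \left(8 + D\right)^{2}$
$O{\left(186 \right)} + Z{\left(-95,-59 \right)} = 86 + \left(8 - 59\right)^{2} = 86 + \left(-51\right)^{2} = 86 + 2601 = 2687$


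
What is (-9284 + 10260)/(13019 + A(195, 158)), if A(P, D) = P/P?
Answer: 244/3255 ≈ 0.074962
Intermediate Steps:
A(P, D) = 1
(-9284 + 10260)/(13019 + A(195, 158)) = (-9284 + 10260)/(13019 + 1) = 976/13020 = 976*(1/13020) = 244/3255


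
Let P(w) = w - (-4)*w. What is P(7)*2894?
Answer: 101290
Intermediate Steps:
P(w) = 5*w (P(w) = w + 4*w = 5*w)
P(7)*2894 = (5*7)*2894 = 35*2894 = 101290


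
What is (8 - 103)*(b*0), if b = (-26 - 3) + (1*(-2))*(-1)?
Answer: 0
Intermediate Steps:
b = -27 (b = -29 - 2*(-1) = -29 + 2 = -27)
(8 - 103)*(b*0) = (8 - 103)*(-27*0) = -95*0 = 0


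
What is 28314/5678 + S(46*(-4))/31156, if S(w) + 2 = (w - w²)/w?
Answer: 441595029/88451884 ≈ 4.9925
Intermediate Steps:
S(w) = -2 + (w - w²)/w
28314/5678 + S(46*(-4))/31156 = 28314/5678 + (-1 - 46*(-4))/31156 = 28314*(1/5678) + (-1 - 1*(-184))*(1/31156) = 14157/2839 + (-1 + 184)*(1/31156) = 14157/2839 + 183*(1/31156) = 14157/2839 + 183/31156 = 441595029/88451884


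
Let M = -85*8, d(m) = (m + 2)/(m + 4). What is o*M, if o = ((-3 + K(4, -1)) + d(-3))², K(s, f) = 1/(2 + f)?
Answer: -6120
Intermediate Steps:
d(m) = (2 + m)/(4 + m)
o = 9 (o = ((-3 + 1/(2 - 1)) + (2 - 3)/(4 - 3))² = ((-3 + 1/1) - 1/1)² = ((-3 + 1) + 1*(-1))² = (-2 - 1)² = (-3)² = 9)
M = -680
o*M = 9*(-680) = -6120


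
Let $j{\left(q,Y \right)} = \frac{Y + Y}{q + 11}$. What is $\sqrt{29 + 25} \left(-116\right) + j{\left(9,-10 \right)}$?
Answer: $-1 - 348 \sqrt{6} \approx -853.42$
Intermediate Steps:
$j{\left(q,Y \right)} = \frac{2 Y}{11 + q}$
$\sqrt{29 + 25} \left(-116\right) + j{\left(9,-10 \right)} = \sqrt{29 + 25} \left(-116\right) + 2 \left(-10\right) \frac{1}{11 + 9} = \sqrt{54} \left(-116\right) + 2 \left(-10\right) \frac{1}{20} = 3 \sqrt{6} \left(-116\right) + 2 \left(-10\right) \frac{1}{20} = - 348 \sqrt{6} - 1 = -1 - 348 \sqrt{6}$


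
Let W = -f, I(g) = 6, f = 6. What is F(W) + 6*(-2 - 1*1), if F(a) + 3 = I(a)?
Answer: -15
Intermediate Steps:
W = -6 (W = -1*6 = -6)
F(a) = 3 (F(a) = -3 + 6 = 3)
F(W) + 6*(-2 - 1*1) = 3 + 6*(-2 - 1*1) = 3 + 6*(-2 - 1) = 3 + 6*(-3) = 3 - 18 = -15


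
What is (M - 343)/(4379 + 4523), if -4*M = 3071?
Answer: -4443/35608 ≈ -0.12478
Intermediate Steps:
M = -3071/4 (M = -¼*3071 = -3071/4 ≈ -767.75)
(M - 343)/(4379 + 4523) = (-3071/4 - 343)/(4379 + 4523) = -4443/4/8902 = -4443/4*1/8902 = -4443/35608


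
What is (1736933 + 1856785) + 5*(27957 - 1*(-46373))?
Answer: 3965368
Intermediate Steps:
(1736933 + 1856785) + 5*(27957 - 1*(-46373)) = 3593718 + 5*(27957 + 46373) = 3593718 + 5*74330 = 3593718 + 371650 = 3965368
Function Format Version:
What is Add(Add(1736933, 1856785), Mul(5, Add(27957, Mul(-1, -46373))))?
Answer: 3965368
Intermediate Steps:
Add(Add(1736933, 1856785), Mul(5, Add(27957, Mul(-1, -46373)))) = Add(3593718, Mul(5, Add(27957, 46373))) = Add(3593718, Mul(5, 74330)) = Add(3593718, 371650) = 3965368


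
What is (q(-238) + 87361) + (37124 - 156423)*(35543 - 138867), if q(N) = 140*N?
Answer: 12326503917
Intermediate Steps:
(q(-238) + 87361) + (37124 - 156423)*(35543 - 138867) = (140*(-238) + 87361) + (37124 - 156423)*(35543 - 138867) = (-33320 + 87361) - 119299*(-103324) = 54041 + 12326449876 = 12326503917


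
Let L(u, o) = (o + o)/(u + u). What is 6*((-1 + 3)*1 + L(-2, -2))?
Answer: 18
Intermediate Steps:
L(u, o) = o/u (L(u, o) = (2*o)/((2*u)) = (2*o)*(1/(2*u)) = o/u)
6*((-1 + 3)*1 + L(-2, -2)) = 6*((-1 + 3)*1 - 2/(-2)) = 6*(2*1 - 2*(-½)) = 6*(2 + 1) = 6*3 = 18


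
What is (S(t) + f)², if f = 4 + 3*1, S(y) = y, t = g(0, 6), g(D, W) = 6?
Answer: 169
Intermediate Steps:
t = 6
f = 7 (f = 4 + 3 = 7)
(S(t) + f)² = (6 + 7)² = 13² = 169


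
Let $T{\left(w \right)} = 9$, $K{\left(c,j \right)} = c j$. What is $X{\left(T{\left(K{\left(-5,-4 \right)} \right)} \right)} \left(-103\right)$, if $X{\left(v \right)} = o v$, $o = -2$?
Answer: $1854$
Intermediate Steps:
$X{\left(v \right)} = - 2 v$
$X{\left(T{\left(K{\left(-5,-4 \right)} \right)} \right)} \left(-103\right) = \left(-2\right) 9 \left(-103\right) = \left(-18\right) \left(-103\right) = 1854$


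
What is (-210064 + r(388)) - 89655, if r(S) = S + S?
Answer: -298943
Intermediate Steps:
r(S) = 2*S
(-210064 + r(388)) - 89655 = (-210064 + 2*388) - 89655 = (-210064 + 776) - 89655 = -209288 - 89655 = -298943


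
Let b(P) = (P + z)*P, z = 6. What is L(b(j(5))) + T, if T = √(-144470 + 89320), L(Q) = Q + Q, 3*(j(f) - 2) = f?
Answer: 638/9 + 5*I*√2206 ≈ 70.889 + 234.84*I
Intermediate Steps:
j(f) = 2 + f/3
b(P) = P*(6 + P) (b(P) = (P + 6)*P = (6 + P)*P = P*(6 + P))
L(Q) = 2*Q
T = 5*I*√2206 (T = √(-55150) = 5*I*√2206 ≈ 234.84*I)
L(b(j(5))) + T = 2*((2 + (⅓)*5)*(6 + (2 + (⅓)*5))) + 5*I*√2206 = 2*((2 + 5/3)*(6 + (2 + 5/3))) + 5*I*√2206 = 2*(11*(6 + 11/3)/3) + 5*I*√2206 = 2*((11/3)*(29/3)) + 5*I*√2206 = 2*(319/9) + 5*I*√2206 = 638/9 + 5*I*√2206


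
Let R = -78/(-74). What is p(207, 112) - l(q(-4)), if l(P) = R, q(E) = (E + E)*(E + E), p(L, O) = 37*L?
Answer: 283344/37 ≈ 7657.9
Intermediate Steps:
q(E) = 4*E**2 (q(E) = (2*E)*(2*E) = 4*E**2)
R = 39/37 (R = -78*(-1/74) = 39/37 ≈ 1.0541)
l(P) = 39/37
p(207, 112) - l(q(-4)) = 37*207 - 1*39/37 = 7659 - 39/37 = 283344/37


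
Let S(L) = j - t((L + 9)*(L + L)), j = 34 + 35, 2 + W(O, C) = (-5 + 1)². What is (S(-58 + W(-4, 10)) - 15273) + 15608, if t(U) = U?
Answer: -2676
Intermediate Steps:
W(O, C) = 14 (W(O, C) = -2 + (-5 + 1)² = -2 + (-4)² = -2 + 16 = 14)
j = 69
S(L) = 69 - 2*L*(9 + L) (S(L) = 69 - (L + 9)*(L + L) = 69 - (9 + L)*2*L = 69 - 2*L*(9 + L))
(S(-58 + W(-4, 10)) - 15273) + 15608 = ((69 - 2*(-58 + 14)*(9 + (-58 + 14))) - 15273) + 15608 = ((69 - 2*(-44)*(9 - 44)) - 15273) + 15608 = ((69 - 2*(-44)*(-35)) - 15273) + 15608 = ((69 - 3080) - 15273) + 15608 = (-3011 - 15273) + 15608 = -18284 + 15608 = -2676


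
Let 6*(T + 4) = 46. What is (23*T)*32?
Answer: 8096/3 ≈ 2698.7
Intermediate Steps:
T = 11/3 (T = -4 + (⅙)*46 = -4 + 23/3 = 11/3 ≈ 3.6667)
(23*T)*32 = (23*(11/3))*32 = (253/3)*32 = 8096/3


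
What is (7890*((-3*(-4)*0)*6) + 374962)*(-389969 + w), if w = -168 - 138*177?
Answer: -155445371606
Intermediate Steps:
w = -24594 (w = -168 - 24426 = -24594)
(7890*((-3*(-4)*0)*6) + 374962)*(-389969 + w) = (7890*((-3*(-4)*0)*6) + 374962)*(-389969 - 24594) = (7890*((12*0)*6) + 374962)*(-414563) = (7890*(0*6) + 374962)*(-414563) = (7890*0 + 374962)*(-414563) = (0 + 374962)*(-414563) = 374962*(-414563) = -155445371606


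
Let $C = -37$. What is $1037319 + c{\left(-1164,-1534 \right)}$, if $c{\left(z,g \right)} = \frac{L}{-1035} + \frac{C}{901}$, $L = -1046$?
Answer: $\frac{967337177816}{932535} \approx 1.0373 \cdot 10^{6}$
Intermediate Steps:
$c{\left(z,g \right)} = \frac{904151}{932535}$ ($c{\left(z,g \right)} = - \frac{1046}{-1035} - \frac{37}{901} = \left(-1046\right) \left(- \frac{1}{1035}\right) - \frac{37}{901} = \frac{1046}{1035} - \frac{37}{901} = \frac{904151}{932535}$)
$1037319 + c{\left(-1164,-1534 \right)} = 1037319 + \frac{904151}{932535} = \frac{967337177816}{932535}$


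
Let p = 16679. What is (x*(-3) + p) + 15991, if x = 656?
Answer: 30702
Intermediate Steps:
(x*(-3) + p) + 15991 = (656*(-3) + 16679) + 15991 = (-1968 + 16679) + 15991 = 14711 + 15991 = 30702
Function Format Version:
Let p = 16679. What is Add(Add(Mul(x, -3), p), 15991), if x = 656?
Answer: 30702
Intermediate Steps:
Add(Add(Mul(x, -3), p), 15991) = Add(Add(Mul(656, -3), 16679), 15991) = Add(Add(-1968, 16679), 15991) = Add(14711, 15991) = 30702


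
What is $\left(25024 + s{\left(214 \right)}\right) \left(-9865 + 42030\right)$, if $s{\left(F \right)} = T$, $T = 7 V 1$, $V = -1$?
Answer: $804671805$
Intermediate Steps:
$T = -7$ ($T = 7 \left(-1\right) 1 = \left(-7\right) 1 = -7$)
$s{\left(F \right)} = -7$
$\left(25024 + s{\left(214 \right)}\right) \left(-9865 + 42030\right) = \left(25024 - 7\right) \left(-9865 + 42030\right) = 25017 \cdot 32165 = 804671805$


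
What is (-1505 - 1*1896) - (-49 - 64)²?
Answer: -16170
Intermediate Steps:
(-1505 - 1*1896) - (-49 - 64)² = (-1505 - 1896) - 1*(-113)² = -3401 - 1*12769 = -3401 - 12769 = -16170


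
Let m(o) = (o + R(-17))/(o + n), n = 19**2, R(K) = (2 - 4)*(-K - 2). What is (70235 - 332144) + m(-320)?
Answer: -10738619/41 ≈ -2.6192e+5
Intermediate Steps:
R(K) = 4 + 2*K (R(K) = -2*(-2 - K) = 4 + 2*K)
n = 361
m(o) = (-30 + o)/(361 + o) (m(o) = (o + (4 + 2*(-17)))/(o + 361) = (o + (4 - 34))/(361 + o) = (o - 30)/(361 + o) = (-30 + o)/(361 + o))
(70235 - 332144) + m(-320) = (70235 - 332144) + (-30 - 320)/(361 - 320) = -261909 - 350/41 = -10738619/41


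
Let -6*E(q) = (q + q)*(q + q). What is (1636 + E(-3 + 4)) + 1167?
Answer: 8407/3 ≈ 2802.3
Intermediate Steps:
E(q) = -2*q**2/3 (E(q) = -(q + q)*(q + q)/6 = -2*q*2*q/6 = -2*q**2/3)
(1636 + E(-3 + 4)) + 1167 = (1636 - 2*(-3 + 4)**2/3) + 1167 = (1636 - 2/3*1**2) + 1167 = (1636 - 2/3*1) + 1167 = (1636 - 2/3) + 1167 = 4906/3 + 1167 = 8407/3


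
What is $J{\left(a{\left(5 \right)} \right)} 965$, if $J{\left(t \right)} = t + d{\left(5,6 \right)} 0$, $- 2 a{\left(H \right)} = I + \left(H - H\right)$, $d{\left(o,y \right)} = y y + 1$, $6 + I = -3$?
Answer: $\frac{8685}{2} \approx 4342.5$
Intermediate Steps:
$I = -9$ ($I = -6 - 3 = -9$)
$d{\left(o,y \right)} = 1 + y^{2}$ ($d{\left(o,y \right)} = y^{2} + 1 = 1 + y^{2}$)
$a{\left(H \right)} = \frac{9}{2}$ ($a{\left(H \right)} = - \frac{-9 + \left(H - H\right)}{2} = - \frac{-9 + 0}{2} = \left(- \frac{1}{2}\right) \left(-9\right) = \frac{9}{2}$)
$J{\left(t \right)} = t$ ($J{\left(t \right)} = t + \left(1 + 6^{2}\right) 0 = t + \left(1 + 36\right) 0 = t + 37 \cdot 0 = t + 0 = t$)
$J{\left(a{\left(5 \right)} \right)} 965 = \frac{9}{2} \cdot 965 = \frac{8685}{2}$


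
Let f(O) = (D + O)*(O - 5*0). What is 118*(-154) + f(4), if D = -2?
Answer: -18164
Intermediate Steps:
f(O) = O*(-2 + O) (f(O) = (-2 + O)*(O - 5*0) = (-2 + O)*(O + 0) = (-2 + O)*O = O*(-2 + O))
118*(-154) + f(4) = 118*(-154) + 4*(-2 + 4) = -18172 + 4*2 = -18172 + 8 = -18164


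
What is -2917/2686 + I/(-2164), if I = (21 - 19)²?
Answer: -1580783/1453126 ≈ -1.0879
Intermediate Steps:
I = 4 (I = 2² = 4)
-2917/2686 + I/(-2164) = -2917/2686 + 4/(-2164) = -2917*1/2686 + 4*(-1/2164) = -2917/2686 - 1/541 = -1580783/1453126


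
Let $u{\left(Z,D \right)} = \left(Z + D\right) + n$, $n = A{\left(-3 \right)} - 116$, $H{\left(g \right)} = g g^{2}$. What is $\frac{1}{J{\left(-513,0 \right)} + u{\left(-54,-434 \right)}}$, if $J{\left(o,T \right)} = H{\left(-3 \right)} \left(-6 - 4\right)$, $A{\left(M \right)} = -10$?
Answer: $- \frac{1}{344} \approx -0.002907$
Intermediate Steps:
$H{\left(g \right)} = g^{3}$
$J{\left(o,T \right)} = 270$ ($J{\left(o,T \right)} = \left(-3\right)^{3} \left(-6 - 4\right) = \left(-27\right) \left(-10\right) = 270$)
$n = -126$ ($n = -10 - 116 = -126$)
$u{\left(Z,D \right)} = -126 + D + Z$ ($u{\left(Z,D \right)} = \left(Z + D\right) - 126 = \left(D + Z\right) - 126 = -126 + D + Z$)
$\frac{1}{J{\left(-513,0 \right)} + u{\left(-54,-434 \right)}} = \frac{1}{270 - 614} = \frac{1}{-344} = - \frac{1}{344}$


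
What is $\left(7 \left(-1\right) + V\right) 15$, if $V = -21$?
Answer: $-420$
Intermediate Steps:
$\left(7 \left(-1\right) + V\right) 15 = \left(7 \left(-1\right) - 21\right) 15 = \left(-7 - 21\right) 15 = \left(-28\right) 15 = -420$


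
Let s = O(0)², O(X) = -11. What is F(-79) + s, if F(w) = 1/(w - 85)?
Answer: 19843/164 ≈ 120.99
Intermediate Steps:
s = 121 (s = (-11)² = 121)
F(w) = 1/(-85 + w)
F(-79) + s = 1/(-85 - 79) + 121 = 1/(-164) + 121 = -1/164 + 121 = 19843/164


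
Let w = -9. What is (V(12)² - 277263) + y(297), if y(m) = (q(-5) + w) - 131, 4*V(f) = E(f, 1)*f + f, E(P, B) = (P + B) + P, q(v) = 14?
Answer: -271305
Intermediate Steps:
E(P, B) = B + 2*P (E(P, B) = (B + P) + P = B + 2*P)
V(f) = f/4 + f*(1 + 2*f)/4 (V(f) = ((1 + 2*f)*f + f)/4 = (f*(1 + 2*f) + f)/4 = (f + f*(1 + 2*f))/4 = f/4 + f*(1 + 2*f)/4)
y(m) = -126 (y(m) = (14 - 9) - 131 = 5 - 131 = -126)
(V(12)² - 277263) + y(297) = (((½)*12*(1 + 12))² - 277263) - 126 = (((½)*12*13)² - 277263) - 126 = (78² - 277263) - 126 = (6084 - 277263) - 126 = -271179 - 126 = -271305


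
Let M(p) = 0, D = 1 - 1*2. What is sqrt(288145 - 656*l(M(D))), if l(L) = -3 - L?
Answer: sqrt(290113) ≈ 538.62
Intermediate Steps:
D = -1 (D = 1 - 2 = -1)
sqrt(288145 - 656*l(M(D))) = sqrt(288145 - 656*(-3 - 1*0)) = sqrt(288145 - 656*(-3 + 0)) = sqrt(288145 - 656*(-3)) = sqrt(288145 + 1968) = sqrt(290113)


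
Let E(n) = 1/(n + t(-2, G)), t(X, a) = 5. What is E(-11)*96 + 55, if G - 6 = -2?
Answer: 39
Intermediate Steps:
G = 4 (G = 6 - 2 = 4)
E(n) = 1/(5 + n) (E(n) = 1/(n + 5) = 1/(5 + n))
E(-11)*96 + 55 = 96/(5 - 11) + 55 = 96/(-6) + 55 = -1/6*96 + 55 = -16 + 55 = 39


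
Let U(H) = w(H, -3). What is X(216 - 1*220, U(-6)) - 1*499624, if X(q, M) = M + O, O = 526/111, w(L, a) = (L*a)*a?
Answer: -55463732/111 ≈ -4.9967e+5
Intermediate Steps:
w(L, a) = L*a²
U(H) = 9*H (U(H) = H*(-3)² = H*9 = 9*H)
O = 526/111 (O = 526*(1/111) = 526/111 ≈ 4.7387)
X(q, M) = 526/111 + M (X(q, M) = M + 526/111 = 526/111 + M)
X(216 - 1*220, U(-6)) - 1*499624 = (526/111 + 9*(-6)) - 1*499624 = (526/111 - 54) - 499624 = -5468/111 - 499624 = -55463732/111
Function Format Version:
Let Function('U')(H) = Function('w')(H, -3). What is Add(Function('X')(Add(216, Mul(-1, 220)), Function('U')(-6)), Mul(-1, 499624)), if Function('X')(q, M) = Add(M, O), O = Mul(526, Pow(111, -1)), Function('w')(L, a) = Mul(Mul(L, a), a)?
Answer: Rational(-55463732, 111) ≈ -4.9967e+5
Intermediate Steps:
Function('w')(L, a) = Mul(L, Pow(a, 2))
Function('U')(H) = Mul(9, H) (Function('U')(H) = Mul(H, Pow(-3, 2)) = Mul(H, 9) = Mul(9, H))
O = Rational(526, 111) (O = Mul(526, Rational(1, 111)) = Rational(526, 111) ≈ 4.7387)
Function('X')(q, M) = Add(Rational(526, 111), M) (Function('X')(q, M) = Add(M, Rational(526, 111)) = Add(Rational(526, 111), M))
Add(Function('X')(Add(216, Mul(-1, 220)), Function('U')(-6)), Mul(-1, 499624)) = Add(Add(Rational(526, 111), Mul(9, -6)), Mul(-1, 499624)) = Add(Add(Rational(526, 111), -54), -499624) = Add(Rational(-5468, 111), -499624) = Rational(-55463732, 111)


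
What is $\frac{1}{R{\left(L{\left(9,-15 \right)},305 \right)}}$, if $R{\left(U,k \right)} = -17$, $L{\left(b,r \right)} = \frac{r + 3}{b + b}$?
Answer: $- \frac{1}{17} \approx -0.058824$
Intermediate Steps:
$L{\left(b,r \right)} = \frac{3 + r}{2 b}$
$\frac{1}{R{\left(L{\left(9,-15 \right)},305 \right)}} = \frac{1}{-17} = - \frac{1}{17}$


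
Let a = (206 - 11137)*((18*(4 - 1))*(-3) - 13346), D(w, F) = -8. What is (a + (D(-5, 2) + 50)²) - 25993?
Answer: 147631719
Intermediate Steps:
a = 147655948 (a = -10931*((18*3)*(-3) - 13346) = -10931*(54*(-3) - 13346) = -10931*(-162 - 13346) = -10931*(-13508) = 147655948)
(a + (D(-5, 2) + 50)²) - 25993 = (147655948 + (-8 + 50)²) - 25993 = (147655948 + 42²) - 25993 = (147655948 + 1764) - 25993 = 147657712 - 25993 = 147631719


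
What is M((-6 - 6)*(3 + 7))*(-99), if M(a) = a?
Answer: 11880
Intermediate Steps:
M((-6 - 6)*(3 + 7))*(-99) = ((-6 - 6)*(3 + 7))*(-99) = -12*10*(-99) = -120*(-99) = 11880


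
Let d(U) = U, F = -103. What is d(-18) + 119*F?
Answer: -12275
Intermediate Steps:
d(-18) + 119*F = -18 + 119*(-103) = -18 - 12257 = -12275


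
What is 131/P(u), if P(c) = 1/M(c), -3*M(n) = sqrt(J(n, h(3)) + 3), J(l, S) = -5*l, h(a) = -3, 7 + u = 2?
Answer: -262*sqrt(7)/3 ≈ -231.06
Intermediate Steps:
u = -5 (u = -7 + 2 = -5)
M(n) = -sqrt(3 - 5*n)/3 (M(n) = -sqrt(-5*n + 3)/3 = -sqrt(3 - 5*n)/3)
P(c) = -3/sqrt(3 - 5*c) (P(c) = 1/(-sqrt(3 - 5*c)/3) = -3/sqrt(3 - 5*c))
131/P(u) = 131/((-3/sqrt(3 - 5*(-5)))) = 131/((-3/sqrt(3 + 25))) = 131/((-3*sqrt(7)/14)) = 131*(-2*sqrt(7)/3) = -262*sqrt(7)/3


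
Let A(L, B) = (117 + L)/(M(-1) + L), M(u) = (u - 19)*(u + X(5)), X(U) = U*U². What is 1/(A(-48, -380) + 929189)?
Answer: 2528/2348989723 ≈ 1.0762e-6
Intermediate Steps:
X(U) = U³
M(u) = (-19 + u)*(125 + u) (M(u) = (u - 19)*(u + 5³) = (-19 + u)*(u + 125) = (-19 + u)*(125 + u))
A(L, B) = (117 + L)/(-2480 + L) (A(L, B) = (117 + L)/((-2375 + (-1)² + 106*(-1)) + L) = (117 + L)/((-2375 + 1 - 106) + L) = (117 + L)/(-2480 + L))
1/(A(-48, -380) + 929189) = 1/((117 - 48)/(-2480 - 48) + 929189) = 1/(69/(-2528) + 929189) = 1/(-1/2528*69 + 929189) = 1/(-69/2528 + 929189) = 1/(2348989723/2528) = 2528/2348989723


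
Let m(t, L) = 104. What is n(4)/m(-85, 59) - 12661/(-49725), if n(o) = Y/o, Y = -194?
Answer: -168449/795600 ≈ -0.21173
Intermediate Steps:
n(o) = -194/o
n(4)/m(-85, 59) - 12661/(-49725) = -194/4/104 - 12661/(-49725) = -194*¼*(1/104) - 12661*(-1/49725) = -97/2*1/104 + 12661/49725 = -97/208 + 12661/49725 = -168449/795600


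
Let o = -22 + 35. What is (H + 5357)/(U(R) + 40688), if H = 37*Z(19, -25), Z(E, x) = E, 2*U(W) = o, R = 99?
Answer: 12120/81389 ≈ 0.14891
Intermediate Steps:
o = 13
U(W) = 13/2 (U(W) = (½)*13 = 13/2)
H = 703 (H = 37*19 = 703)
(H + 5357)/(U(R) + 40688) = (703 + 5357)/(13/2 + 40688) = 6060/(81389/2) = 6060*(2/81389) = 12120/81389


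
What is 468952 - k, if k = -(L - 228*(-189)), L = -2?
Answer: 512042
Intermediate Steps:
k = -43090 (k = -(-2 - 228*(-189)) = -(-2 + 43092) = -1*43090 = -43090)
468952 - k = 468952 - 1*(-43090) = 468952 + 43090 = 512042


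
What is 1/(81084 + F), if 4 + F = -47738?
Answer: 1/33342 ≈ 2.9992e-5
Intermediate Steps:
F = -47742 (F = -4 - 47738 = -47742)
1/(81084 + F) = 1/(81084 - 47742) = 1/33342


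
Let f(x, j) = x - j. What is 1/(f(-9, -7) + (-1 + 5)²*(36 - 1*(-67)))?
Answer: 1/1646 ≈ 0.00060753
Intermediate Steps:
1/(f(-9, -7) + (-1 + 5)²*(36 - 1*(-67))) = 1/((-9 - 1*(-7)) + (-1 + 5)²*(36 - 1*(-67))) = 1/((-9 + 7) + 4²*(36 + 67)) = 1/(-2 + 16*103) = 1/(-2 + 1648) = 1/1646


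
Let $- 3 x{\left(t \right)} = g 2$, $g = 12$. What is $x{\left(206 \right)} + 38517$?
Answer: $38509$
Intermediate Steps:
$x{\left(t \right)} = -8$ ($x{\left(t \right)} = - \frac{12 \cdot 2}{3} = \left(- \frac{1}{3}\right) 24 = -8$)
$x{\left(206 \right)} + 38517 = -8 + 38517 = 38509$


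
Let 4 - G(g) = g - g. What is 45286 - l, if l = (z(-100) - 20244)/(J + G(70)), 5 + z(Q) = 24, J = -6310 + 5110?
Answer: 54141831/1196 ≈ 45269.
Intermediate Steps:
J = -1200
G(g) = 4 (G(g) = 4 - (g - g) = 4 - 1*0 = 4 + 0 = 4)
z(Q) = 19 (z(Q) = -5 + 24 = 19)
l = 20225/1196 (l = (19 - 20244)/(-1200 + 4) = -20225/(-1196) = -20225*(-1/1196) = 20225/1196 ≈ 16.911)
45286 - l = 45286 - 1*20225/1196 = 45286 - 20225/1196 = 54141831/1196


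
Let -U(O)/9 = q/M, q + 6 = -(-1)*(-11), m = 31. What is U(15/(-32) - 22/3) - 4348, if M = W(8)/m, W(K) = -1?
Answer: -9091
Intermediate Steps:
M = -1/31 ≈ -0.032258
q = -17 (q = -6 - (-1)*(-11) = -6 - 1*11 = -6 - 11 = -17)
U(O) = -4743 (U(O) = -(-153)/(-1/31) = -(-153)*(-31) = -9*527 = -4743)
U(15/(-32) - 22/3) - 4348 = -4743 - 4348 = -9091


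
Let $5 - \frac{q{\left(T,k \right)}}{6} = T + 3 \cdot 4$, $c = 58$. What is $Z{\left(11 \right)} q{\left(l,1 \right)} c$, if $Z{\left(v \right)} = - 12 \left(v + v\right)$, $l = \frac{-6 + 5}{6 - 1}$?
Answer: $\frac{3123648}{5} \approx 6.2473 \cdot 10^{5}$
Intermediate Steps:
$l = - \frac{1}{5} \approx -0.2$
$q{\left(T,k \right)} = -42 - 6 T$ ($q{\left(T,k \right)} = 30 - 6 \left(T + 3 \cdot 4\right) = 30 - 6 \left(T + 12\right) = 30 - 6 \left(12 + T\right) = 30 - \left(72 + 6 T\right) = -42 - 6 T$)
$Z{\left(v \right)} = - 24 v$ ($Z{\left(v \right)} = - 12 \cdot 2 v = - 24 v$)
$Z{\left(11 \right)} q{\left(l,1 \right)} c = \left(-24\right) 11 \left(-42 - - \frac{6}{5}\right) 58 = - 264 \left(-42 + \frac{6}{5}\right) 58 = \left(-264\right) \left(- \frac{204}{5}\right) 58 = \frac{53856}{5} \cdot 58 = \frac{3123648}{5}$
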